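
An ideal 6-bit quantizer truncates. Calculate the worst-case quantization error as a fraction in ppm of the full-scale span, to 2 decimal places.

Truncating → worst-case error = 1 LSB = V_FS/2^6, so 1e+06/64 = 15625 ppm of full scale.

15625.00 ppm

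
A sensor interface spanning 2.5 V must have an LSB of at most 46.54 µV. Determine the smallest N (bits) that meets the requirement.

16 bits

Number of steps required ≥ 2.5 V / 46.54 µV = 53717.23.
Need 2^N ≥ 53717.23; 2^15 = 32768, 2^16 = 65536.
Minimum N = 16.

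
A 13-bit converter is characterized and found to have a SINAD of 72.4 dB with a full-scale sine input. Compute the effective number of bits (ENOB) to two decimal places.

11.73 bits

ENOB = (SINAD − 1.76) / 6.02 = (72.4 − 1.76)/6.02 = 11.734.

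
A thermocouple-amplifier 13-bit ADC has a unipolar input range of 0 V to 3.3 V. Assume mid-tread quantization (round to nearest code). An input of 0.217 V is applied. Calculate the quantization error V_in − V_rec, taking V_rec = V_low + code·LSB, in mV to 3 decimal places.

-0.126 mV

LSB = 3.3/2^13 = 402.83 µV.
(0.217 − 0)/0.000402832 = 538.6861; round gives code 539.
Code 539 maps back to 0 + 539×0.000402832 V = 0.21712646 V.
Error = 0.217 − 0.21712646 = -0.000126465 V = -0.126 mV.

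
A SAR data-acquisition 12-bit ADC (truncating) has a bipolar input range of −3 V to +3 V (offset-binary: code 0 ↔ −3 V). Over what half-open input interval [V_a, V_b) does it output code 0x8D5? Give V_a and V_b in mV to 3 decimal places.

[312.012 mV, 313.477 mV)

LSB = 6/2^12 = 1.465 mV.
Code 0x8D5 = 2261 decimal.
V_a = V_low + 2261·LSB = 0.312012 V; V_b = V_low + 2262·LSB = 0.313477 V.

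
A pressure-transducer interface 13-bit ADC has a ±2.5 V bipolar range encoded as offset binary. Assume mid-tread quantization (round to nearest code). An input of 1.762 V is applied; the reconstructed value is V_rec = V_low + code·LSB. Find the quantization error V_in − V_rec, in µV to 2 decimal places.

Step size: 5 V ÷ 2^13 = 0.610 mV.
Scaled input = 6982.8608 LSBs, so code = 6983.
Code 6983 maps back to (−2.5) + 6983×0.000610352 V = 1.762085 V.
Difference: -8.49609e-05 V → -84.96 µV.

-84.96 µV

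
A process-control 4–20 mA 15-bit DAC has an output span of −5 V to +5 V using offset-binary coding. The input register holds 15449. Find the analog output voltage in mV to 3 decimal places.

LSB = 10 V / 2^15 = 305.18 µV.
V_out = (−5) + 15449 × 0.000305176 V = -0.285339 V.
= -285.339 mV.

-285.339 mV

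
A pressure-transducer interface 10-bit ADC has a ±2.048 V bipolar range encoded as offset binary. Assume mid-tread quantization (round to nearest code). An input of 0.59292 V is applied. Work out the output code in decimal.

code 660

LSB = 4.096 V / 1024 = 4.000 mV.
(0.59292 − (−2.048)) / 0.004 = 660.230 LSBs.
Round → code 660.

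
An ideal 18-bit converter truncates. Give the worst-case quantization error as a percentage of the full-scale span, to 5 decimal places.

0.00038 %

Truncating → worst-case error = 1 LSB = V_FS/2^18, so 100/262144 = 0.00038147 % of full scale.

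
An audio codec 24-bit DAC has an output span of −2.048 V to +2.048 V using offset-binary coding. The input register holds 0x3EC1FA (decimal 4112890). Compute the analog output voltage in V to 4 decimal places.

LSB = 4.096 V / 2^24 = 0.24 µV.
Code 0x3EC1FA = 4112890 decimal.
V_out = (−2.048) + 4112890 × 2.44141e-07 V = -1.04388 V.

-1.0439 V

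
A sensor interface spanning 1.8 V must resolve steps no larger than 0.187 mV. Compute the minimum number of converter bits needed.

Number of steps required ≥ 1.8 V / 0.187 mV = 9625.67.
Need 2^N ≥ 9625.67; 2^13 = 8192, 2^14 = 16384.
Minimum N = 14.

14 bits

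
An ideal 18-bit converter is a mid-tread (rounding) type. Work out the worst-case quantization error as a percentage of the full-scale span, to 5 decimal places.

Rounding → worst-case error = ½ LSB = V_FS/2^19, so 100/524288 = 0.000190735 % of full scale.

0.00019 %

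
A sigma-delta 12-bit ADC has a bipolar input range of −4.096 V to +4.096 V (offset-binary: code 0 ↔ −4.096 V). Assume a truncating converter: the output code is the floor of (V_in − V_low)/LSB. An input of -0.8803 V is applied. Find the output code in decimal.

With 4096 levels over 8.192 V, one step is 2.000 mV.
(V_in − V_low)/LSB = (-0.8803 − (−4.096)) / 0.002 = 1607.850.
So the output code is 1607.

code 1607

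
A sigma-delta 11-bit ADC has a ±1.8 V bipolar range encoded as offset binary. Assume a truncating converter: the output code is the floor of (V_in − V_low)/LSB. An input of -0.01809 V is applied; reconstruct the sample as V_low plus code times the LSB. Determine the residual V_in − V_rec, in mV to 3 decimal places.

1.246 mV

One LSB is 3.6 V / 2048 = 1.758 mV.
(-0.01809 − (−1.8))/0.00175781 = 1013.7088; ⌊·⌋ gives code 1013.
Code 1013 maps back to (−1.8) + 1013×0.00175781 V = -0.019335938 V.
Difference: 0.00124594 V → 1.246 mV.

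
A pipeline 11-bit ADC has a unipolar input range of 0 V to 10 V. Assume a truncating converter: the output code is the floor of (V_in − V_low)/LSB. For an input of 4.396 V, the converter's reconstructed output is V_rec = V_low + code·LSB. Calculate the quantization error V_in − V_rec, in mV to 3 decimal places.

Step size: 10 V ÷ 2^11 = 4.883 mV.
(V_in − V_low)/LSB = (4.396 − 0)/0.00488281 = 900.3008 → code 900 (floor).
V_rec = 0 + 900·0.00488281 = 4.3945312 V.
Difference: 0.00146875 V → 1.469 mV.

1.469 mV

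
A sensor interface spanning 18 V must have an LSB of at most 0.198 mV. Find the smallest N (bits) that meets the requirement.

17 bits

Number of steps required ≥ 18 V / 0.198 mV = 90909.09.
Need 2^N ≥ 90909.09; 2^16 = 65536, 2^17 = 131072.
Minimum N = 17.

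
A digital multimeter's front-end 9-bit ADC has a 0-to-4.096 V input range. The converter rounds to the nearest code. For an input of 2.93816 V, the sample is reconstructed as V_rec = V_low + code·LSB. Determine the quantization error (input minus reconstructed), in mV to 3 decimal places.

Step size: 4.096 V ÷ 2^9 = 8.000 mV.
(V_in − V_low)/LSB = (2.93816 − 0)/0.008 = 367.2700 → code 367 (round).
Code 367 maps back to 0 + 367×0.008 V = 2.936 V.
Error = 2.93816 − 2.936 = 0.00216 V = 2.160 mV.

2.160 mV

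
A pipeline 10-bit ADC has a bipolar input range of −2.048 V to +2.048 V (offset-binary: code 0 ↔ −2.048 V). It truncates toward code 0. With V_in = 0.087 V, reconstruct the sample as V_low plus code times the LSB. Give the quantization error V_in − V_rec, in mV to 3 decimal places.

Step size: 4.096 V ÷ 2^10 = 4.000 mV.
(V_in − V_low)/LSB = (0.087 − (−2.048))/0.004 = 533.7500 → code 533 (floor).
V_rec = (−2.048) + 533·0.004 = 0.084 V.
Difference: 0.003 V → 3.000 mV.

3.000 mV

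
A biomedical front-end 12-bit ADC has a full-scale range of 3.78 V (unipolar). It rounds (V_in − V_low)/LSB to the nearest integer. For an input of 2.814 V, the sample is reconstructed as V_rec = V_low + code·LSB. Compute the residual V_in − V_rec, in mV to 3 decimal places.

0.226 mV

Step size: 3.78 V ÷ 2^12 = 0.923 mV.
(2.814 − 0)/0.000922852 = 3049.2444; round gives code 3049.
Code 3049 maps back to 0 + 3049×0.000922852 V = 2.8137744 V.
Error = 2.814 − 2.8137744 = 0.000225586 V = 0.226 mV.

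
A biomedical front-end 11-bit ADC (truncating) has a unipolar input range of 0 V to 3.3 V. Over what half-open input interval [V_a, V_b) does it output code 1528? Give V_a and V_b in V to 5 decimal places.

LSB = 3.3/2^11 = 1.611 mV.
V_a = V_low + 1528·LSB = 2.46211 V; V_b = V_low + 1529·LSB = 2.46372 V.

[2.46211 V, 2.46372 V)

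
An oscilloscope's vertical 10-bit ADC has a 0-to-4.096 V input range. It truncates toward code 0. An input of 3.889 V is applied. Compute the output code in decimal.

LSB = 4.096 V / 1024 = 4.000 mV.
(3.889 − 0) / 0.004 = 972.250 LSBs.
⌊·⌋(972.250) = 972.

code 972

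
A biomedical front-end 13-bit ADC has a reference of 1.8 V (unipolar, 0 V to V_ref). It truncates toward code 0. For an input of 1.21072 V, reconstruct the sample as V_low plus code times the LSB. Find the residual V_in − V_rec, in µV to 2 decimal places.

LSB = 1.8/2^13 = 219.73 µV.
Scaled input = 5510.1212 LSBs, so code = 5510.
V_rec = 0 + 5510·0.000219727 = 1.2106934 V.
Error = 1.21072 − 1.2106934 = 2.66406e-05 V = 26.64 µV.

26.64 µV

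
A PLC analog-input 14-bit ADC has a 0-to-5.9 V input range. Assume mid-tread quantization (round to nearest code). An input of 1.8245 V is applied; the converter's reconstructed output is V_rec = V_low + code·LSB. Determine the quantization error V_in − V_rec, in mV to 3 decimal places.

Step size: 5.9 V ÷ 2^14 = 360.11 µV.
Scaled input = 5066.5437 LSBs, so code = 5067.
Reconstructed: 1.8246643 V.
Difference: -0.000164307 V → -0.164 mV.

-0.164 mV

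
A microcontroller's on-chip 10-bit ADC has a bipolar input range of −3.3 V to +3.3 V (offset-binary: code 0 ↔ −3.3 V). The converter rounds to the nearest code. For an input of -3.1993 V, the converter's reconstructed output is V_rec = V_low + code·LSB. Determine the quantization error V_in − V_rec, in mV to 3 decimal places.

LSB = 6.6/2^10 = 6.445 mV.
(-3.1993 − (−3.3))/0.00644531 = 15.6238; round gives code 16.
Reconstructed: -3.196875 V.
Error = -3.1993 − (−3.196875) = -0.002425 V = -2.425 mV.

-2.425 mV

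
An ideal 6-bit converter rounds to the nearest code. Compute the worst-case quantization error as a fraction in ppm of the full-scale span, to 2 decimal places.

Rounding → worst-case error = ½ LSB = V_FS/2^7, so 1e+06/128 = 7812.5 ppm of full scale.

7812.50 ppm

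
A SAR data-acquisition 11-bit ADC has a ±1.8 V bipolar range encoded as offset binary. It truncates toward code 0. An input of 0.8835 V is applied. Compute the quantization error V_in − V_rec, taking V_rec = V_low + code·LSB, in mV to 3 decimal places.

1.078 mV

One LSB is 3.6 V / 2048 = 1.758 mV.
(V_in − V_low)/LSB = (0.8835 − (−1.8))/0.00175781 = 1526.6133 → code 1526 (floor).
Reconstructed: 0.88242188 V.
V_in − V_rec = 0.00107813 V = 1.078 mV.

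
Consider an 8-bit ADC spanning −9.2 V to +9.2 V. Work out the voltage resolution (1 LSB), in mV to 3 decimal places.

Full-scale span = 18.4 V.
LSB = 18.4 / 2^8 = 18.4 / 256 = 0.071875 V = 71.875 mV.

71.875 mV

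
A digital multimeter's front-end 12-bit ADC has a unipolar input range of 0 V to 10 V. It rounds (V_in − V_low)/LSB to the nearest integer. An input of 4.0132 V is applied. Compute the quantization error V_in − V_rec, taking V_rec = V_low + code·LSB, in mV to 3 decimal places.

LSB = 10/2^12 = 2.441 mV.
(V_in − V_low)/LSB = (4.0132 − 0)/0.00244141 = 1643.8067 → code 1644 (round).
V_rec = 0 + 1644·0.00244141 = 4.0136719 V.
Error = 4.0132 − 4.0136719 = -0.000471875 V = -0.472 mV.

-0.472 mV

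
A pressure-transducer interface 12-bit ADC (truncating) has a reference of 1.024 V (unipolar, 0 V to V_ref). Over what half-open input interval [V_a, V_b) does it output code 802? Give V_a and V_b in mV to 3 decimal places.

[200.500 mV, 200.750 mV)

LSB = 1.024/2^12 = 250.00 µV.
V_a = V_low + 802·LSB = 0.2005 V; V_b = V_low + 803·LSB = 0.20075 V.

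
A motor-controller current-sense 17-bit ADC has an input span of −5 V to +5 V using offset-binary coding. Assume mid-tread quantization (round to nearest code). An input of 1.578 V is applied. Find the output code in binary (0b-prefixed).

code 0b10101000011001011 (decimal 86219)

With 131072 levels over 10 V, one step is 76.29 µV.
Input sits at 86219.162 steps above V_low.
round(86219.162) = 86219.
In binary (0b-prefixed): 0b10101000011001011.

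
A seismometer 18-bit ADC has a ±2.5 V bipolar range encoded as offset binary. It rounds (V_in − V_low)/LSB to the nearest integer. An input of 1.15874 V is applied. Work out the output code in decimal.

Full-scale span = 5 V; LSB = 5/2^18 = 19.07 µV.
(V_in − V_low)/LSB = (1.15874 − (−2.5)) / 1.90735e-05 = 191823.348.
Round → code 191823.

code 191823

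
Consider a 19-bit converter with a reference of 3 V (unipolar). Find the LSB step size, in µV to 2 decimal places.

5.72 µV

Full-scale span = 3 V.
LSB = 3 / 2^19 = 3 / 524288 = 5.72205e-06 V = 5.72 µV.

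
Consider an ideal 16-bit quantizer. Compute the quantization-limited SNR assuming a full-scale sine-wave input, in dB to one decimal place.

SNR ≈ 6.02·N + 1.76 dB = 6.02·16 + 1.76 = 98.08 dB.

98.1 dB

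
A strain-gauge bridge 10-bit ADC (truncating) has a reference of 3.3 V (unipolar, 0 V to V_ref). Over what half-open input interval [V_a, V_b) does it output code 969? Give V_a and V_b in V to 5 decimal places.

[3.12275 V, 3.12598 V)

LSB = 3.3/2^10 = 3.223 mV.
V_a = V_low + 969·LSB = 3.12275 V; V_b = V_low + 970·LSB = 3.12598 V.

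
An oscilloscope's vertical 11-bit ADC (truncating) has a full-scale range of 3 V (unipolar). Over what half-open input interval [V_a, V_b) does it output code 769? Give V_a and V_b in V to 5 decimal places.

[1.12646 V, 1.12793 V)

LSB = 3/2^11 = 1.465 mV.
V_a = V_low + 769·LSB = 1.12646 V; V_b = V_low + 770·LSB = 1.12793 V.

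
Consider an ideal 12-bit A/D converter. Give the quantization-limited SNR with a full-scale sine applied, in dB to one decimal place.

SNR ≈ 6.02·N + 1.76 dB = 6.02·12 + 1.76 = 74.00 dB.

74.0 dB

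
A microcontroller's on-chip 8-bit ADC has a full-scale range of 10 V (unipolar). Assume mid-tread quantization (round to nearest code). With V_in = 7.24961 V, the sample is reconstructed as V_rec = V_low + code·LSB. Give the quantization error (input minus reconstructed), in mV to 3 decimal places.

-16.015 mV

Step size: 10 V ÷ 2^8 = 39.062 mV.
(V_in − V_low)/LSB = (7.24961 − 0)/0.0390625 = 185.5900 → code 186 (round).
V_rec = 0 + 186·0.0390625 = 7.265625 V.
V_in − V_rec = -0.016015 V = -16.015 mV.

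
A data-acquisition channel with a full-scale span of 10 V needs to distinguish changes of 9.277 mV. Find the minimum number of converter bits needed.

Number of steps required ≥ 10 V / 9.277 mV = 1077.93.
Need 2^N ≥ 1077.93; 2^10 = 1024, 2^11 = 2048.
Minimum N = 11.

11 bits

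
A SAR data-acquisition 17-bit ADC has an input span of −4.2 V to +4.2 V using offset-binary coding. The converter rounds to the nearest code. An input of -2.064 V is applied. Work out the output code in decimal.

LSB = 8.4 V / 131072 = 64.09 µV.
Input sits at 33329.737 steps above V_low.
So the output code is 33330.

code 33330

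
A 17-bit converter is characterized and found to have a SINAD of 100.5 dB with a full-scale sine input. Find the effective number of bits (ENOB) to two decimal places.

16.40 bits

ENOB = (SINAD − 1.76) / 6.02 = (100.5 − 1.76)/6.02 = 16.402.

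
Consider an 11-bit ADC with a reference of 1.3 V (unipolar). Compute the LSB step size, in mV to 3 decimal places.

0.635 mV

Full-scale span = 1.3 V.
LSB = 1.3 / 2^11 = 1.3 / 2048 = 0.000634766 V = 0.635 mV.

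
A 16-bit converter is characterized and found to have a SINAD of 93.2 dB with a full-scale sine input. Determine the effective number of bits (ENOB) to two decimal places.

15.19 bits

ENOB = (SINAD − 1.76) / 6.02 = (93.2 − 1.76)/6.02 = 15.189.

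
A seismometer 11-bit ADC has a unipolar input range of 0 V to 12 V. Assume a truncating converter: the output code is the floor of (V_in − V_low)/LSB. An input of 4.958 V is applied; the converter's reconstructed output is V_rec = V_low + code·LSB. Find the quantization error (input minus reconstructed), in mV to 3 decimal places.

0.969 mV

One LSB is 12 V / 2048 = 5.859 mV.
(4.958 − 0)/0.00585938 = 846.1653; ⌊·⌋ gives code 846.
Code 846 maps back to 0 + 846×0.00585938 V = 4.9570312 V.
Error = 4.958 − 4.9570312 = 0.00096875 V = 0.969 mV.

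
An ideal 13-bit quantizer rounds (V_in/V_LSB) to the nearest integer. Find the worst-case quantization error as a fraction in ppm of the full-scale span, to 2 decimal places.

Rounding → worst-case error = ½ LSB = V_FS/2^14, so 1e+06/16384 = 61.0352 ppm of full scale.

61.04 ppm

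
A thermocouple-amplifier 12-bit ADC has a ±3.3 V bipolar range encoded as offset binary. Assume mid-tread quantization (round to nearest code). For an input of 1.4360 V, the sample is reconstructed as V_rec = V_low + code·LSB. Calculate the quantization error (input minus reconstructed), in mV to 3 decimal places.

Step size: 6.6 V ÷ 2^12 = 1.611 mV.
(V_in − V_low)/LSB = (1.4360 − (−3.3))/0.00161133 = 2939.1903 → code 2939 (round).
Code 2939 maps back to (−3.3) + 2939×0.00161133 V = 1.4356934 V.
Difference: 0.000306641 V → 0.307 mV.

0.307 mV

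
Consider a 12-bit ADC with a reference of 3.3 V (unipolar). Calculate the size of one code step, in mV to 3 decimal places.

0.806 mV

Full-scale span = 3.3 V.
LSB = 3.3 / 2^12 = 3.3 / 4096 = 0.000805664 V = 0.806 mV.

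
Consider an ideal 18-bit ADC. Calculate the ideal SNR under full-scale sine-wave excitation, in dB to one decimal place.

SNR ≈ 6.02·N + 1.76 dB = 6.02·18 + 1.76 = 110.12 dB.

110.1 dB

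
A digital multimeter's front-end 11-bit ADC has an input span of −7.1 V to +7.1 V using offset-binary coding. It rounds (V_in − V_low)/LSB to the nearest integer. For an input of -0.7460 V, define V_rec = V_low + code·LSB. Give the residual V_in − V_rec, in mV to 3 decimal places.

2.828 mV

Step size: 14.2 V ÷ 2^11 = 6.934 mV.
Scaled input = 916.4079 LSBs, so code = 916.
Reconstructed: -0.74882812 V.
Difference: 0.00282812 V → 2.828 mV.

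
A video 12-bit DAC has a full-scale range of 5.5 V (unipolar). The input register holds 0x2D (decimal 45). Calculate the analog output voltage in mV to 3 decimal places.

LSB = 5.5 V / 2^12 = 1.343 mV.
Code 0x2D = 45 decimal.
V_out = 0 + 45 × 0.00134277 V = 0.0604248 V.
= 60.425 mV.

60.425 mV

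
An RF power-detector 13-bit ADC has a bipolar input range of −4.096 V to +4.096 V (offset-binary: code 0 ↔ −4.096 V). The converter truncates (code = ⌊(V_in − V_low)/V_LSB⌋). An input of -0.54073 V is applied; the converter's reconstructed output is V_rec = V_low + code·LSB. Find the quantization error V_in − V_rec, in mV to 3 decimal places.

0.270 mV

Step size: 8.192 V ÷ 2^13 = 1.000 mV.
Scaled input = 3555.2700 LSBs, so code = 3555.
Reconstructed: -0.541 V.
Difference: 0.00027 V → 0.270 mV.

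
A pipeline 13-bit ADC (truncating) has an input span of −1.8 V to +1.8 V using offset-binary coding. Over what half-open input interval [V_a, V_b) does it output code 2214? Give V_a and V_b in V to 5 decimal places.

LSB = 3.6/2^13 = 439.45 µV.
V_a = V_low + 2214·LSB = -0.827051 V; V_b = V_low + 2215·LSB = -0.826611 V.

[-0.82705 V, -0.82661 V)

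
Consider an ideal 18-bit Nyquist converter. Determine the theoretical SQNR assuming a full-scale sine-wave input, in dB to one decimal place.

SNR ≈ 6.02·N + 1.76 dB = 6.02·18 + 1.76 = 110.12 dB.

110.1 dB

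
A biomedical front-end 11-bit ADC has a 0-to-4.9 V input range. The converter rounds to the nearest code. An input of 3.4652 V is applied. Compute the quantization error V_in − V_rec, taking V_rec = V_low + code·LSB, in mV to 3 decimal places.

LSB = 4.9/2^11 = 2.393 mV.
Scaled input = 1448.3122 LSBs, so code = 1448.
Code 1448 maps back to 0 + 1448×0.00239258 V = 3.4644531 V.
Error = 3.4652 − 3.4644531 = 0.000746875 V = 0.747 mV.

0.747 mV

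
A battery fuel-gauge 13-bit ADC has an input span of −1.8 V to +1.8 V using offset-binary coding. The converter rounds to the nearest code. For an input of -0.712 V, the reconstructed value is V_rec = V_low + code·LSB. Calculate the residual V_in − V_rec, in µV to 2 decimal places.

-85.94 µV

Step size: 3.6 V ÷ 2^13 = 439.45 µV.
Scaled input = 2475.8044 LSBs, so code = 2476.
Reconstructed: -0.71191406 V.
Error = -0.712 − (−0.71191406) = -8.59375e-05 V = -85.94 µV.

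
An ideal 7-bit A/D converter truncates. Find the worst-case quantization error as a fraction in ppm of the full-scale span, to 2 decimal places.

7812.50 ppm

Truncating → worst-case error = 1 LSB = V_FS/2^7, so 1e+06/128 = 7812.5 ppm of full scale.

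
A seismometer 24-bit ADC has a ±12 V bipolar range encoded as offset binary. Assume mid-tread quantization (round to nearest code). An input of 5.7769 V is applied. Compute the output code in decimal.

code 12426954

With 16777216 levels over 24 V, one step is 1.43 µV.
(V_in − V_low)/LSB = (5.7769 − (−12)) / 1.43051e-06 = 12426953.796.
So the output code is 12426954.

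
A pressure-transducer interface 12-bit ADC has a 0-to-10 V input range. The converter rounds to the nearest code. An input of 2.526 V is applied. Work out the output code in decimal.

With 4096 levels over 10 V, one step is 2.441 mV.
(V_in − V_low)/LSB = (2.526 − 0) / 0.00244141 = 1034.650.
So the output code is 1035.

code 1035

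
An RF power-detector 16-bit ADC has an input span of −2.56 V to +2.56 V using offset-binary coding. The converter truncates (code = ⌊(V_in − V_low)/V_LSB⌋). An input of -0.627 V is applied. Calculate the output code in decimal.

code 24742

LSB = 5.12 V / 65536 = 78.12 µV.
(V_in − V_low)/LSB = (-0.627 − (−2.56)) / 7.8125e-05 = 24742.400.
So the output code is 24742.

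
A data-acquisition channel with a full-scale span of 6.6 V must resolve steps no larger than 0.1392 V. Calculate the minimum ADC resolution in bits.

6 bits

Number of steps required ≥ 6.6 V / 0.1392 V = 47.41.
Need 2^N ≥ 47.41; 2^5 = 32, 2^6 = 64.
Minimum N = 6.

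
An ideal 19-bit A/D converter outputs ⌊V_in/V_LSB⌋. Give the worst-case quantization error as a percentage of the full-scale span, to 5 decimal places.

0.00019 %

Truncating → worst-case error = 1 LSB = V_FS/2^19, so 100/524288 = 0.000190735 % of full scale.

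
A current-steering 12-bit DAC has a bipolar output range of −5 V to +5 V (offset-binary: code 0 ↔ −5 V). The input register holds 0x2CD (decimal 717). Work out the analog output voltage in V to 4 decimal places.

-3.2495 V

LSB = 10 V / 2^12 = 2.441 mV.
Code 0x2CD = 717 decimal.
V_out = (−5) + 717 × 0.00244141 V = -3.24951 V.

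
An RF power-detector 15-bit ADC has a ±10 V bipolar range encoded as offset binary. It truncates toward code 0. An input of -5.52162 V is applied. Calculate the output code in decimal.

code 7337

With 32768 levels over 20 V, one step is 0.610 mV.
(-5.52162 − (−10)) / 0.000610352 = 7337.378 LSBs.
So the output code is 7337.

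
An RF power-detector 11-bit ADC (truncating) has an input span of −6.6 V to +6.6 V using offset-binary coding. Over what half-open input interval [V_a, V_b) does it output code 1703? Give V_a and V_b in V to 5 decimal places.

LSB = 13.2/2^11 = 6.445 mV.
V_a = V_low + 1703·LSB = 4.37637 V; V_b = V_low + 1704·LSB = 4.38281 V.

[4.37637 V, 4.38281 V)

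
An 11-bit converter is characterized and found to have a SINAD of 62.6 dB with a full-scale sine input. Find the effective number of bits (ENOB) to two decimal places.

ENOB = (SINAD − 1.76) / 6.02 = (62.6 − 1.76)/6.02 = 10.106.

10.11 bits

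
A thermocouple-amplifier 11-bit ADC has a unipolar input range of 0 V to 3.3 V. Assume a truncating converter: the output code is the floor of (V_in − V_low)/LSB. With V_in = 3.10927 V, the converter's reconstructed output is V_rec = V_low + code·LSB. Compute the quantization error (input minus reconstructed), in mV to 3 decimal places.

1.018 mV

LSB = 3.3/2^11 = 1.611 mV.
(V_in − V_low)/LSB = (3.10927 − 0)/0.00161133 = 1929.6318 → code 1929 (floor).
V_rec = 0 + 1929·0.00161133 = 3.108252 V.
V_in − V_rec = 0.00101805 V = 1.018 mV.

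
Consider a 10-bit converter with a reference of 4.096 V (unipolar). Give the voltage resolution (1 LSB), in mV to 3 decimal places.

Full-scale span = 4.096 V.
LSB = 4.096 / 2^10 = 4.096 / 1024 = 0.004 V = 4.000 mV.

4.000 mV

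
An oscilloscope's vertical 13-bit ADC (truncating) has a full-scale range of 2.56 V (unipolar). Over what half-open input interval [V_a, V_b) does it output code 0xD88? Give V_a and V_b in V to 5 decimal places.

LSB = 2.56/2^13 = 312.50 µV.
Code 0xD88 = 3464 decimal.
V_a = V_low + 3464·LSB = 1.0825 V; V_b = V_low + 3465·LSB = 1.08281 V.

[1.08250 V, 1.08281 V)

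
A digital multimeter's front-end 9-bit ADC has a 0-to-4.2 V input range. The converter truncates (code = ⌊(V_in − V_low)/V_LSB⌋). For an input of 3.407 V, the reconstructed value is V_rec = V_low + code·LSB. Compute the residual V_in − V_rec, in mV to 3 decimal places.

2.703 mV

One LSB is 4.2 V / 512 = 8.203 mV.
Scaled input = 415.3295 LSBs, so code = 415.
V_rec = 0 + 415·0.00820313 = 3.4042969 V.
Difference: 0.00270312 V → 2.703 mV.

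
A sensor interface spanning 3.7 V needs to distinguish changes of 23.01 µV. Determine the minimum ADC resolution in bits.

Number of steps required ≥ 3.7 V / 23.01 µV = 160799.65.
Need 2^N ≥ 160799.65; 2^17 = 131072, 2^18 = 262144.
Minimum N = 18.

18 bits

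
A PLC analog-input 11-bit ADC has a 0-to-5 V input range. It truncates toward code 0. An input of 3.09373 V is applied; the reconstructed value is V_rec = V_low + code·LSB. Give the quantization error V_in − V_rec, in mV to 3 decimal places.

0.468 mV

LSB = 5/2^11 = 2.441 mV.
Scaled input = 1267.1918 LSBs, so code = 1267.
Code 1267 maps back to 0 + 1267×0.00244141 V = 3.0932617 V.
Error = 3.09373 − 3.0932617 = 0.000468281 V = 0.468 mV.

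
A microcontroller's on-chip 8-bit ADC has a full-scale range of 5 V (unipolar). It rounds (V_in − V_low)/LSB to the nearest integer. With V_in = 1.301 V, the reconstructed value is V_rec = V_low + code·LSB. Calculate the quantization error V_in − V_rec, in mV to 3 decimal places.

-7.594 mV

LSB = 5/2^8 = 19.531 mV.
(1.301 − 0)/0.0195312 = 66.6112; round gives code 67.
V_rec = 0 + 67·0.0195312 = 1.3085938 V.
Difference: -0.00759375 V → -7.594 mV.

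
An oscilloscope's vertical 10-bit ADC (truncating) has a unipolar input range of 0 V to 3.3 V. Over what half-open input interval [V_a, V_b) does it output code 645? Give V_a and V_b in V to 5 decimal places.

LSB = 3.3/2^10 = 3.223 mV.
V_a = V_low + 645·LSB = 2.07861 V; V_b = V_low + 646·LSB = 2.08184 V.

[2.07861 V, 2.08184 V)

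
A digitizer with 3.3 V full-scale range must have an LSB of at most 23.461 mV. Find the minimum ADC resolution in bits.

8 bits

Number of steps required ≥ 3.3 V / 23.461 mV = 140.66.
Need 2^N ≥ 140.66; 2^7 = 128, 2^8 = 256.
Minimum N = 8.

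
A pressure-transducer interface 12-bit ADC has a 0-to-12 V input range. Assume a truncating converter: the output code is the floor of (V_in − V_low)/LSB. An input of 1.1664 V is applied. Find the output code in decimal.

LSB = 12 V / 4096 = 2.930 mV.
Input sits at 398.131 steps above V_low.
Floor → code 398.

code 398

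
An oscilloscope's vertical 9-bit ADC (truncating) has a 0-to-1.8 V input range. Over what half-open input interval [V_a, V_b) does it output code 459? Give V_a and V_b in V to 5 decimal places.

LSB = 1.8/2^9 = 3.516 mV.
V_a = V_low + 459·LSB = 1.61367 V; V_b = V_low + 460·LSB = 1.61719 V.

[1.61367 V, 1.61719 V)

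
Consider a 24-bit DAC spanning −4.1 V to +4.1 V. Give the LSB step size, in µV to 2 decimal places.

Full-scale span = 8.2 V.
LSB = 8.2 / 2^24 = 8.2 / 16777216 = 4.88758e-07 V = 0.49 µV.

0.49 µV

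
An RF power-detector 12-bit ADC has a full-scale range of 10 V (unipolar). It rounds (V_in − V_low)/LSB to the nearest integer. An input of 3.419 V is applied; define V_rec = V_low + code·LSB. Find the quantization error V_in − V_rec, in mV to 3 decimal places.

1.031 mV

LSB = 10/2^12 = 2.441 mV.
(V_in − V_low)/LSB = (3.419 − 0)/0.00244141 = 1400.4224 → code 1400 (round).
Reconstructed: 3.4179688 V.
V_in − V_rec = 0.00103125 V = 1.031 mV.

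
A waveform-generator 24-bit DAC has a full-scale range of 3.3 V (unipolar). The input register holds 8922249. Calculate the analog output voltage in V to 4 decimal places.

LSB = 3.3 V / 2^24 = 0.20 µV.
V_out = 0 + 8922249 × 1.96695e-07 V = 1.75496 V.

1.7550 V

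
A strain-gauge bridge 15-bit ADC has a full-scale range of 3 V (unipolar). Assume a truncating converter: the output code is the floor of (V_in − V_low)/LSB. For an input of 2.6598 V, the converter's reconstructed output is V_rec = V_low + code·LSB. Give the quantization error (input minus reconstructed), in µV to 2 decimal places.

LSB = 3/2^15 = 91.55 µV.
Scaled input = 29052.1088 LSBs, so code = 29052.
V_rec = 0 + 29052·9.15527e-05 = 2.65979 V.
Error = 2.6598 − 2.65979 = 9.96094e-06 V = 9.96 µV.

9.96 µV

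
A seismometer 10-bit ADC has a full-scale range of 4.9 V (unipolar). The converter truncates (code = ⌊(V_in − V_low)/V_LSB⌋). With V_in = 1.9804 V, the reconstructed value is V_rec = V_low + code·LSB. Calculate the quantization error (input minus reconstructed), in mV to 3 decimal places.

4.130 mV

Step size: 4.9 V ÷ 2^10 = 4.785 mV.
(V_in − V_low)/LSB = (1.9804 − 0)/0.00478516 = 413.8632 → code 413 (floor).
Code 413 maps back to 0 + 413×0.00478516 V = 1.9762695 V.
Difference: 0.00413047 V → 4.130 mV.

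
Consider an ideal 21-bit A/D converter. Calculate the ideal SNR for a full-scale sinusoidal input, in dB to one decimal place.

128.2 dB

SNR ≈ 6.02·N + 1.76 dB = 6.02·21 + 1.76 = 128.18 dB.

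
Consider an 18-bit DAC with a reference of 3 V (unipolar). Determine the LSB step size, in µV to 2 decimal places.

11.44 µV

Full-scale span = 3 V.
LSB = 3 / 2^18 = 3 / 262144 = 1.14441e-05 V = 11.44 µV.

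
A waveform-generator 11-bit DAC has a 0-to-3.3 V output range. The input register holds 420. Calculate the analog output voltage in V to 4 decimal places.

LSB = 3.3 V / 2^11 = 1.611 mV.
V_out = 0 + 420 × 0.00161133 V = 0.676758 V.

0.6768 V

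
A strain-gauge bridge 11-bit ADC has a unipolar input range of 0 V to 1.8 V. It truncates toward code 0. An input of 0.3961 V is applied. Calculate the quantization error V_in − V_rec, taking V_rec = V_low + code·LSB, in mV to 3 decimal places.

Step size: 1.8 V ÷ 2^11 = 0.879 mV.
Scaled input = 450.6738 LSBs, so code = 450.
Code 450 maps back to 0 + 450×0.000878906 V = 0.39550781 V.
V_in − V_rec = 0.000592188 V = 0.592 mV.

0.592 mV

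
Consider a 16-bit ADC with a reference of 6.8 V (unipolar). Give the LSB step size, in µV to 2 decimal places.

103.76 µV

Full-scale span = 6.8 V.
LSB = 6.8 / 2^16 = 6.8 / 65536 = 0.00010376 V = 103.76 µV.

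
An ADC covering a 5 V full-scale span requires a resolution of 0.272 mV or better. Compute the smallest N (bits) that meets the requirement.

Number of steps required ≥ 5 V / 0.272 mV = 18382.35.
Need 2^N ≥ 18382.35; 2^14 = 16384, 2^15 = 32768.
Minimum N = 15.

15 bits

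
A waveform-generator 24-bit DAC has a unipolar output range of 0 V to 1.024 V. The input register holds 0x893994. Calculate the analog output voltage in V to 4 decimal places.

0.5489 V

LSB = 1.024 V / 2^24 = 0.06 µV.
Code 0x893994 = 8993172 decimal.
V_out = 0 + 8993172 × 6.10352e-08 V = 0.5489 V.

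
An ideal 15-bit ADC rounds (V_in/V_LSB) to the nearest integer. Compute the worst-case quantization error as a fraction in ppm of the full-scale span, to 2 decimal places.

15.26 ppm

Rounding → worst-case error = ½ LSB = V_FS/2^16, so 1e+06/65536 = 15.2588 ppm of full scale.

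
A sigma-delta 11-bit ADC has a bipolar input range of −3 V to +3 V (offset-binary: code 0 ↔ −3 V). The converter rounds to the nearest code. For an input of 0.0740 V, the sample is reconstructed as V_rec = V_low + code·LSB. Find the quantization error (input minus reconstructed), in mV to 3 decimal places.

LSB = 6/2^11 = 2.930 mV.
Scaled input = 1049.2587 LSBs, so code = 1049.
Reconstructed: 0.073242188 V.
Difference: 0.000757813 V → 0.758 mV.

0.758 mV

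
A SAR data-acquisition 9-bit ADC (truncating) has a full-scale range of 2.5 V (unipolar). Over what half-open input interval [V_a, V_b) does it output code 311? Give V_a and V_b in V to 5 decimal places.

[1.51855 V, 1.52344 V)

LSB = 2.5/2^9 = 4.883 mV.
V_a = V_low + 311·LSB = 1.51855 V; V_b = V_low + 312·LSB = 1.52344 V.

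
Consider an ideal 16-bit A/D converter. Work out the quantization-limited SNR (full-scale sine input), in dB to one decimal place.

98.1 dB

SNR ≈ 6.02·N + 1.76 dB = 6.02·16 + 1.76 = 98.08 dB.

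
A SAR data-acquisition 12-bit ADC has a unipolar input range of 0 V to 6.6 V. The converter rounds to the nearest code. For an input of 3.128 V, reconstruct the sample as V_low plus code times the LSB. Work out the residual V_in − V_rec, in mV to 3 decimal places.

0.412 mV

LSB = 6.6/2^12 = 1.611 mV.
Scaled input = 1941.2558 LSBs, so code = 1941.
V_rec = 0 + 1941·0.00161133 = 3.1275879 V.
V_in − V_rec = 0.000412109 V = 0.412 mV.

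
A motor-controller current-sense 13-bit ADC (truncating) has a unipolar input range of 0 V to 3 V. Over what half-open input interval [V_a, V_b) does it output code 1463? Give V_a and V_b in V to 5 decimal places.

LSB = 3/2^13 = 366.21 µV.
V_a = V_low + 1463·LSB = 0.535767 V; V_b = V_low + 1464·LSB = 0.536133 V.

[0.53577 V, 0.53613 V)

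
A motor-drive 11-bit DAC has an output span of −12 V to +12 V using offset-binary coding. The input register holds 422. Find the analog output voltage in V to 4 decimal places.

-7.0547 V

LSB = 24 V / 2^11 = 11.719 mV.
V_out = (−12) + 422 × 0.0117188 V = -7.05469 V.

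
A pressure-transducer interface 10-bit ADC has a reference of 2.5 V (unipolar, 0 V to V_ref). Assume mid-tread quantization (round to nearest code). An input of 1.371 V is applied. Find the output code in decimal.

code 562

With 1024 levels over 2.5 V, one step is 2.441 mV.
(V_in − V_low)/LSB = (1.371 − 0) / 0.00244141 = 561.562.
So the output code is 562.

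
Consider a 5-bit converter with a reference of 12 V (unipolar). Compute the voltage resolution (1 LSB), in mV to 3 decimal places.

Full-scale span = 12 V.
LSB = 12 / 2^5 = 12 / 32 = 0.375 V = 375.000 mV.

375.000 mV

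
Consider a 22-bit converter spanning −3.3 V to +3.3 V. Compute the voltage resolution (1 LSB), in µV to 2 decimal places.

1.57 µV

Full-scale span = 6.6 V.
LSB = 6.6 / 2^22 = 6.6 / 4194304 = 1.57356e-06 V = 1.57 µV.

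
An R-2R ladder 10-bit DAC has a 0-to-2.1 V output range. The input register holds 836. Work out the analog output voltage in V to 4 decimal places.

LSB = 2.1 V / 2^10 = 2.051 mV.
V_out = 0 + 836 × 0.00205078 V = 1.71445 V.

1.7145 V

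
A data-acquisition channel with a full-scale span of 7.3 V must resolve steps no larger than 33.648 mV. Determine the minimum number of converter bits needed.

Number of steps required ≥ 7.3 V / 33.648 mV = 216.95.
Need 2^N ≥ 216.95; 2^7 = 128, 2^8 = 256.
Minimum N = 8.

8 bits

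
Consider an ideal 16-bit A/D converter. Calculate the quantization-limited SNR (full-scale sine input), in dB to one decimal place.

SNR ≈ 6.02·N + 1.76 dB = 6.02·16 + 1.76 = 98.08 dB.

98.1 dB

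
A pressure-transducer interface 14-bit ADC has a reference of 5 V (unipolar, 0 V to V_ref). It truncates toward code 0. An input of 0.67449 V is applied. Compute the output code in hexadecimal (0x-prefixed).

With 16384 levels over 5 V, one step is 305.18 µV.
(0.67449 − 0) / 0.000305176 = 2210.169 LSBs.
Floor → code 2210.
In hexadecimal (0x-prefixed): 0x8A2.

code 0x8A2 (decimal 2210)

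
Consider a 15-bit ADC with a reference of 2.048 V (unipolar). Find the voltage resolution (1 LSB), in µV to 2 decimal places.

Full-scale span = 2.048 V.
LSB = 2.048 / 2^15 = 2.048 / 32768 = 6.25e-05 V = 62.50 µV.

62.50 µV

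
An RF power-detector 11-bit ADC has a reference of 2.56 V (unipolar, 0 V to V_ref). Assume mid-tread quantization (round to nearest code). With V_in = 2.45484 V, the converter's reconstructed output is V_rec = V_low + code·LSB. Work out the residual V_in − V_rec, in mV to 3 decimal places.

LSB = 2.56/2^11 = 1.250 mV.
(2.45484 − 0)/0.00125 = 1963.8720; round gives code 1964.
Reconstructed: 2.455 V.
V_in − V_rec = -0.00016 V = -0.160 mV.

-0.160 mV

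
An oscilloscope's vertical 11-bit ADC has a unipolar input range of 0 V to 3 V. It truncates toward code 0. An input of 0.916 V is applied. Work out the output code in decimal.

With 2048 levels over 3 V, one step is 1.465 mV.
(0.916 − 0) / 0.00146484 = 625.323 LSBs.
So the output code is 625.

code 625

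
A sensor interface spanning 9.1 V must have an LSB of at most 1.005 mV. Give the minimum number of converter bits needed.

14 bits

Number of steps required ≥ 9.1 V / 1.005 mV = 9054.73.
Need 2^N ≥ 9054.73; 2^13 = 8192, 2^14 = 16384.
Minimum N = 14.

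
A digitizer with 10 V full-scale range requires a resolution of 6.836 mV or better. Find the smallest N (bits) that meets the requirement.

Number of steps required ≥ 10 V / 6.836 mV = 1462.84.
Need 2^N ≥ 1462.84; 2^10 = 1024, 2^11 = 2048.
Minimum N = 11.

11 bits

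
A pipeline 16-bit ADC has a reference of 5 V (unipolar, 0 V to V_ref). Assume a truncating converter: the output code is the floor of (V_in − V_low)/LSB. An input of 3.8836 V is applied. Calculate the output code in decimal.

Full-scale span = 5 V; LSB = 5/2^16 = 76.29 µV.
(3.8836 − 0) / 7.62939e-05 = 50903.122 LSBs.
So the output code is 50903.

code 50903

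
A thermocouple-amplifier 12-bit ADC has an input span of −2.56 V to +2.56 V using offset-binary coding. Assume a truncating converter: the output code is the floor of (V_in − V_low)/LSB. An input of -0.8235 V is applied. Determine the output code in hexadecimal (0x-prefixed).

LSB = 5.12 V / 4096 = 1.250 mV.
Input sits at 1389.200 steps above V_low.
Floor → code 1389.
In hexadecimal (0x-prefixed): 0x56D.

code 0x56D (decimal 1389)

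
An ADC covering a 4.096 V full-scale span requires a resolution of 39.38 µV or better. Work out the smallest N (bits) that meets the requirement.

Number of steps required ≥ 4.096 V / 39.38 µV = 104012.19.
Need 2^N ≥ 104012.19; 2^16 = 65536, 2^17 = 131072.
Minimum N = 17.

17 bits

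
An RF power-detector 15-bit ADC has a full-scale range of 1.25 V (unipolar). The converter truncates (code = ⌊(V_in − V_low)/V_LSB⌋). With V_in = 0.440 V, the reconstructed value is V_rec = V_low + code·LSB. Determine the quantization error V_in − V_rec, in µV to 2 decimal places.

Step size: 1.25 V ÷ 2^15 = 38.15 µV.
(V_in − V_low)/LSB = (0.440 − 0)/3.8147e-05 = 11534.3360 → code 11534 (floor).
Code 11534 maps back to 0 + 11534×3.8147e-05 V = 0.43998718 V.
V_in − V_rec = 1.28174e-05 V = 12.82 µV.

12.82 µV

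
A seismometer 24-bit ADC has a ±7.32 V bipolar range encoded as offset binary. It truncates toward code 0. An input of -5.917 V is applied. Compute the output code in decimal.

code 1607816

Full-scale span = 14.64 V; LSB = 14.64/2^24 = 0.87 µV.
Input sits at 1607816.533 steps above V_low.
Floor → code 1607816.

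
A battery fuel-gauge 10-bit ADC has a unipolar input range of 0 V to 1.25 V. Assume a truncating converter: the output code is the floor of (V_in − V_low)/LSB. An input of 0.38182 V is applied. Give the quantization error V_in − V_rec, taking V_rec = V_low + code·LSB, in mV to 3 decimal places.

Step size: 1.25 V ÷ 2^10 = 1.221 mV.
(0.38182 − 0)/0.0012207 = 312.7869; ⌊·⌋ gives code 312.
Code 312 maps back to 0 + 312×0.0012207 V = 0.38085938 V.
Error = 0.38182 − 0.38085938 = 0.000960625 V = 0.961 mV.

0.961 mV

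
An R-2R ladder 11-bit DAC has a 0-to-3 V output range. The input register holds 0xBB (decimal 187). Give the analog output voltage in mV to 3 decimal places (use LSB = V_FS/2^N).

273.926 mV

LSB = 3 V / 2^11 = 1.465 mV.
Code 0xBB = 187 decimal.
V_out = 0 + 187 × 0.00146484 V = 0.273926 V.
= 273.926 mV.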